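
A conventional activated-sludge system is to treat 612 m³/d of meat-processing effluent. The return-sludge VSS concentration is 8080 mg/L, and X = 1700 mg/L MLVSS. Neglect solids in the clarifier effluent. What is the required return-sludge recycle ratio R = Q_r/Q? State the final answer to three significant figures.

R = Q_r/Q = X/(X_r − X) = 1700 / (8080 − 1700) = 0.2665.

R ≈ 0.266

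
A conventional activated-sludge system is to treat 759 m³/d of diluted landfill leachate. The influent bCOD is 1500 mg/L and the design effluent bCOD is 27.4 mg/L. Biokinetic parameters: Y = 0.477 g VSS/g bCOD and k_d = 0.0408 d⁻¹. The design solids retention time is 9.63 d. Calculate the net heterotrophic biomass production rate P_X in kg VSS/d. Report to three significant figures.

The observed yield is Y_obs = Y/(1 + k_d·θ_c) = 0.477 / (1 + 0.0408 × 9.63) = 0.477 / 1.393 = 0.3425 g VSS per g bCOD removed.
Mass of bCOD removed per day: Q(S₀ − S) = 759 × 1473 g/m³ = 1118 kg/d.
Net biomass production P_X = Y_obs × Q·(S₀ − S) = 0.3425 × 1118 = 382.8 kg VSS/d.

P_X ≈ 383 kg VSS/d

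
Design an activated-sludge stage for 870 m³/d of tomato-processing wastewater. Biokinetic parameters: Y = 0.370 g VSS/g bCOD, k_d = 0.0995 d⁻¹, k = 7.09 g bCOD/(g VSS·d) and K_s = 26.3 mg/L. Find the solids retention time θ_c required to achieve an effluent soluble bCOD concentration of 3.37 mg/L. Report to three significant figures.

From 1/θ_c = Y·k·S/(K_s + S) − k_d: Y·k·S/(K_s+S) = 0.370 × 7.09 × 3.37 / (26.3 + 3.37) = 0.2980 d⁻¹.
Then 1/θ_c = μ − k_d = 0.2980 − 0.0995 = 0.1985 d⁻¹, giving θ_c = 5.039 d.

θ_c ≈ 5.04 d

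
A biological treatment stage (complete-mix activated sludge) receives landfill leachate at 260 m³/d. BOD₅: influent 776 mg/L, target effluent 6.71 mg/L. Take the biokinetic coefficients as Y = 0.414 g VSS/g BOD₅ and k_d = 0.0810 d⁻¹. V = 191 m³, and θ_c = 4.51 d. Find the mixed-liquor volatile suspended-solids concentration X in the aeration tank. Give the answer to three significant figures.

From V·X·(1 + k_d·θ_c) = Y·Q·(S₀ − S)·θ_c: X = 0.414 × 260 × (776 − 6.71) × 4.51 / [191 × (1 + 0.0810 × 4.51)] = 1432 mg/L.

X ≈ 1430 mg/L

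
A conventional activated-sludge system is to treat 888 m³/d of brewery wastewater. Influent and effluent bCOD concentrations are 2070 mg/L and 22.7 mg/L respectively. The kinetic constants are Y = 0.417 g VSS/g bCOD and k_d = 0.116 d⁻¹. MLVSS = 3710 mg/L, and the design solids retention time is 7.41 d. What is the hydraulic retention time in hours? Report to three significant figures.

τ ≈ 22.0 h

From the SRT design equation V = Y Q (S₀−S) θ_c / [X (1 + k_d θ_c)] = 0.417 × 888 × (2070 − 22.7) × 7.41 / [3710 × (1 + 0.116 × 7.41)] = 5.62×10^6 / 6899 = 814.3 m³.
HRT = V/Q = 814.3 m³ / 888 m³·d⁻¹ = 0.9170 d × 24 = 22.01 h.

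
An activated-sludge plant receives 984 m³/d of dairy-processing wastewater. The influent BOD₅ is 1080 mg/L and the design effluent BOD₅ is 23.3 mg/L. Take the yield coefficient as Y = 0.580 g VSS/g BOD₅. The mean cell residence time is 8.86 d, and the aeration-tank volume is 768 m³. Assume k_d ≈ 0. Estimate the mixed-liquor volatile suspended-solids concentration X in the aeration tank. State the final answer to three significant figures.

From V·X = Y·Q·(S₀ − S)·θ_c (decay neglected): X = 0.580 × 984 × (1080 − 23.3) × 8.86 / 768 = 6957 mg/L.

X ≈ 6960 mg/L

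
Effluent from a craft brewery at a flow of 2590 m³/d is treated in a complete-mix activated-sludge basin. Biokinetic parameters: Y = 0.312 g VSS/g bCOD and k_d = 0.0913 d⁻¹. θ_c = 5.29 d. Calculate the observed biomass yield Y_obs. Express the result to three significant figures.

Y_obs ≈ 0.210 g VSS/g bCOD

Observed yield with endogenous decay: Y_obs = Y / (1 + k_d·θ_c) = 0.312 / (1 + 0.0913 × 5.29) = 0.312 / 1.483 = 0.2104 g VSS/g bCOD.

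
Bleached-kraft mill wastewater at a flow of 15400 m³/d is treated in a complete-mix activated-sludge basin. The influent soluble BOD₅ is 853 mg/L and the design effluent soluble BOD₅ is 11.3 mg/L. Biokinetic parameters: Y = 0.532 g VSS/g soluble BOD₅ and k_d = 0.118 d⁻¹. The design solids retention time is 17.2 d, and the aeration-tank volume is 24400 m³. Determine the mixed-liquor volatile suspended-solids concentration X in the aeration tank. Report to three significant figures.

From V·X·(1 + k_d·θ_c) = Y·Q·(S₀ − S)·θ_c: X = 0.532 × 15400 × (853 − 11.3) × 17.2 / [24400 × (1 + 0.118 × 17.2)] = 1605 mg/L.

X ≈ 1600 mg/L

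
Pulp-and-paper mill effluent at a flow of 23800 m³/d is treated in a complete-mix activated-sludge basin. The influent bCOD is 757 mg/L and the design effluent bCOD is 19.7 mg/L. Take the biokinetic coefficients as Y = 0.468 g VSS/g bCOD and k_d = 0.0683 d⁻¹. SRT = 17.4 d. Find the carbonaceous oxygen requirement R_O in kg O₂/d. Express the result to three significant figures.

Correct the yield for decay: Y_obs = Y/(1 + k_d θ_c) = 0.468 / (1 + 0.0683 × 17.4) = 0.468 / 2.188 = 0.2139.
Q·(S₀ − S) = 23800 × (757 − 19.7) × 10⁻³ = 17548 kg/d removed.
P_X = Y_obs·Q·(S₀ − S) = 0.2139 × 17548 = 3753 kg VSS/d.
R_O = Q·(S₀ − S) − 1.42·P_X = 17548 − 1.42 × 3753 = 12219 kg O₂/d.

R_O ≈ 12200 kg O₂/d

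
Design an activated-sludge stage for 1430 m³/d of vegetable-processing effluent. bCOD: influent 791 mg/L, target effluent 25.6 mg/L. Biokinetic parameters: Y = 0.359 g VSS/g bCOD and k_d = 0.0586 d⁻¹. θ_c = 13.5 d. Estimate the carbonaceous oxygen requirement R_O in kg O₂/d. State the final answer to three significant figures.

Observed yield with endogenous decay: Y_obs = Y / (1 + k_d·θ_c) = 0.359 / (1 + 0.0586 × 13.5) = 0.359 / 1.791 = 0.2004 g VSS/g bCOD.
Mass of bCOD removed per day: Q(S₀ − S) = 1430 × 765.4 g/m³ = 1095 kg/d.
Net sludge production P_X = 0.2004 × 1095 = 219.4 kg VSS/d.
Carbonaceous O₂ demand = substrate oxidised − cell-mass equivalent = 1095 − 1.42 × 219.4 = 783.0 kg O₂/d.

R_O ≈ 783 kg O₂/d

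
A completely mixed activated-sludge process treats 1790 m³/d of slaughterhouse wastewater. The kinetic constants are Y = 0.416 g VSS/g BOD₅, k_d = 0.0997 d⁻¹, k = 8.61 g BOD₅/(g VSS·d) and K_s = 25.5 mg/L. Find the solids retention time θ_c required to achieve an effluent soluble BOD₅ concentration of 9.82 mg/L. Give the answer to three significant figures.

Specific growth rate at S = 9.82 mg/L: μ = YkS/(K_s+S) = 0.416·8.61·9.82/(25.5+9.82) = 0.9958 d⁻¹.
Then 1/θ_c = μ − k_d = 0.9958 − 0.0997 = 0.8961 d⁻¹, giving θ_c = 1.116 d.

θ_c ≈ 1.12 d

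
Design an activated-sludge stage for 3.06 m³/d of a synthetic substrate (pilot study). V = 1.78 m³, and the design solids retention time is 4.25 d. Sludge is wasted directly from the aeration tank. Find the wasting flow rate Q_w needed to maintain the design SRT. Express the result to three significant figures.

Q_w ≈ 0.419 m³/d

With mixed-liquor wasting, θ_c = V/Q_w, so Q_w = V/θ_c = 1.780/4.25 = 0.4188 m³/d.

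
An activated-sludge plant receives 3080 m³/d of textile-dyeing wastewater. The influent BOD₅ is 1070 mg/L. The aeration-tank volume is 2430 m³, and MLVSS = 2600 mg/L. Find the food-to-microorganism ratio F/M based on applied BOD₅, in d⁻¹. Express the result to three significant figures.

F/M ≈ 0.522 d⁻¹

F/M = applied load / biomass = Q·S₀/(V·X) = 3080 × 1070 / (2430 × 2600) = 0.5216 d⁻¹.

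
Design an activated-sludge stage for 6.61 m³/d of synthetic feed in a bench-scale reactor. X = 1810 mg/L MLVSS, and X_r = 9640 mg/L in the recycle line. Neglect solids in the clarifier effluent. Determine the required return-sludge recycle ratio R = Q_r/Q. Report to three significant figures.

R ≈ 0.231

Solids balance on the clarifier gives (1+R)X = R·X_r, so R = X/(X_r − X) = 1810 / (9640 − 1810) = 0.2312.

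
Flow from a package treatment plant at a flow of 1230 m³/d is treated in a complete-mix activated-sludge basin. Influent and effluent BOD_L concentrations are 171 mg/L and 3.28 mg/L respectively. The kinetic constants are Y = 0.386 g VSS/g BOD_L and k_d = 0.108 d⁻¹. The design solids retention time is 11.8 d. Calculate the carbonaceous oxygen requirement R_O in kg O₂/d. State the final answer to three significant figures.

R_O ≈ 157 kg O₂/d

The observed yield is Y_obs = Y/(1 + k_d·θ_c) = 0.386 / (1 + 0.108 × 11.8) = 0.386 / 2.274 = 0.1697 g VSS per g BOD_L removed.
Mass of BOD_L removed per day: Q(S₀ − S) = 1230 × 167.7 g/m³ = 206.3 kg/d.
Net sludge production P_X = 0.1697 × 206.3 = 35.01 kg VSS/d.
R_O = Q·ΔS − 1.42 P_X = 206.3 − 49.72 = 156.6 kg O₂/d.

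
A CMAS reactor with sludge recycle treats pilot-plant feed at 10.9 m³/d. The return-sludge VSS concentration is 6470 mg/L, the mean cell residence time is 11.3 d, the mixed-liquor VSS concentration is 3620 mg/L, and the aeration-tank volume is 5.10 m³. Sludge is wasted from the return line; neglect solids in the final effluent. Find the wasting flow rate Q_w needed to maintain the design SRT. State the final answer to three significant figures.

Q_w ≈ 0.253 m³/d

Wasting from the return line (neglecting effluent solids): Q_w = V·X / (θ_c·X_r) = 5.100 × 3620 / (11.3 × 6470) = 0.2525 m³/d.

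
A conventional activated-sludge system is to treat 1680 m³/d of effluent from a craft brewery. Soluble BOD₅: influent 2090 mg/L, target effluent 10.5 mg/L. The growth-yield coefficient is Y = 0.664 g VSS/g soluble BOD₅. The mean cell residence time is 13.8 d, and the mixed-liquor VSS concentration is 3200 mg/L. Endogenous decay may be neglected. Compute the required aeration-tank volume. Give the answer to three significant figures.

V ≈ 10000 m³

V·X = Y·Q·ΔS·θ_c gives V = 0.664 × 1680 × (2090 − 10.5) × 13.8 / 3200 = 10004 m³.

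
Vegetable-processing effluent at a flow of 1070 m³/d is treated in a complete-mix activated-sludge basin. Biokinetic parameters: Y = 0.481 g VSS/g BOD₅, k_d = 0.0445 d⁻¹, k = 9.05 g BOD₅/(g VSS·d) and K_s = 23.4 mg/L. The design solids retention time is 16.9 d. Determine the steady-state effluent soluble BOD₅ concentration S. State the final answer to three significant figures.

S ≈ 0.571 mg/L

For a completely mixed reactor with recycle the Lawrence–McCarty relation gives S = K_s·(1 + k_d·θ_c) / [θ_c·(Y·k − k_d) − 1] = 23.4 × (1 + 0.0445 × 16.9) / [16.9 × (0.481 × 9.05 − 0.0445) − 1] = 41.00 / 71.81 = 0.5709 mg/L.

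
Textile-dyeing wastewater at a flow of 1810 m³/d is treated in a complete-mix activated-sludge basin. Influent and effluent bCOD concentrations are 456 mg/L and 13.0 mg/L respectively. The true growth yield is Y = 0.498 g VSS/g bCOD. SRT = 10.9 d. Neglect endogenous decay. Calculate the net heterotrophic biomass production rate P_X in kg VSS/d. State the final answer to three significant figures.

With endogenous decay neglected, the observed yield equals the true yield: Y_obs = Y = 0.498 g VSS/g bCOD.
Q·(S₀ − S) = 1810 × (456 − 13.0) × 10⁻³ = 801.8 kg/d removed.
So the net sludge growth is P_X = 0.4980 × 801.8 = 399.3 kg VSS/d.

P_X ≈ 399 kg VSS/d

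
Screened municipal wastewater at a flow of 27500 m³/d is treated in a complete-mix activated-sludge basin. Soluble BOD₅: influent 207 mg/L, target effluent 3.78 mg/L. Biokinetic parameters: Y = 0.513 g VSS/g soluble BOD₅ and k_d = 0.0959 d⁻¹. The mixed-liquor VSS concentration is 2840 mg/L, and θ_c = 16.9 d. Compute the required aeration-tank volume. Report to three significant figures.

V ≈ 6510 m³

Steady-state biomass mass balance: V·X·(1 + k_d·θ_c) = Y·Q·(S₀ − S)·θ_c, so V = 0.513 × 27500 × (207 − 3.78) × 16.9 / [2840 × (1 + 0.0959 × 16.9)] = 4.85×10^7 / 7443 = 6510 m³.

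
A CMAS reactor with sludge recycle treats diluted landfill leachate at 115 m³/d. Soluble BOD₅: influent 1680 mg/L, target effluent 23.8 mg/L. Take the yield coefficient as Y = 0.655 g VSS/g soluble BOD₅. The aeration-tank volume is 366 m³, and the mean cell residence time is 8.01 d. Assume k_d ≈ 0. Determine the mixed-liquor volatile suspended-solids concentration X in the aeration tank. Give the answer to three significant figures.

X ≈ 2730 mg/L

X = Y·Q·ΔS·θ_c / V = 0.655 × 115 × (1680 − 23.8) × 8.01 / 366 = 2730 mg/L.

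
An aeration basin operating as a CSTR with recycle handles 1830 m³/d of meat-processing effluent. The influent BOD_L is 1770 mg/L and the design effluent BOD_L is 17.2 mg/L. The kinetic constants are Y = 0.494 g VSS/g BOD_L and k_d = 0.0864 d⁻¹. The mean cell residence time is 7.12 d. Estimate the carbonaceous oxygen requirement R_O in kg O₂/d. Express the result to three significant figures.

R_O ≈ 1810 kg O₂/d

Observed yield with endogenous decay: Y_obs = Y / (1 + k_d·θ_c) = 0.494 / (1 + 0.0864 × 7.12) = 0.494 / 1.615 = 0.3059 g VSS/g BOD_L.
ΔS = 1770 − 17.2 = 1753 mg/L, so the substrate removal rate is 1830 × 1753/1000 = 3208 kg BOD_L/d.
P_X = Y_obs·Q·(S₀ − S) = 0.3059 × 3208 = 981.1 kg VSS/d.
Carbonaceous O₂ demand = substrate oxidised − cell-mass equivalent = 3208 − 1.42 × 981.1 = 1815 kg O₂/d.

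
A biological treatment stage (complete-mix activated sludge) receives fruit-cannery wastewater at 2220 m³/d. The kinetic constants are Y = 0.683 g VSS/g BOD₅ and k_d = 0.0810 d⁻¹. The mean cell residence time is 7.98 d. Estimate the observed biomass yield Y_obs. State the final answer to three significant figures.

The observed yield is Y_obs = Y/(1 + k_d·θ_c) = 0.683 / (1 + 0.0810 × 7.98) = 0.683 / 1.646 = 0.4148 g VSS per g BOD₅ removed.

Y_obs ≈ 0.415 g VSS/g BOD₅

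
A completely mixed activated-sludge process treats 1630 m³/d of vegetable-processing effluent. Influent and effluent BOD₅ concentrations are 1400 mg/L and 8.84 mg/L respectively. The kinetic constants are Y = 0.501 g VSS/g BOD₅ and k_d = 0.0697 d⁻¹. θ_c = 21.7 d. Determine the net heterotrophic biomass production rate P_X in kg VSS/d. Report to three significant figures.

The observed yield is Y_obs = Y/(1 + k_d·θ_c) = 0.501 / (1 + 0.0697 × 21.7) = 0.501 / 2.512 = 0.1994 g VSS per g BOD₅ removed.
Substrate removed = Q·(S₀ − S) = 1630 m³/d × (1400 − 8.84) g/m³ = 2.27×10^6 g/d = 2268 kg/d.
Biomass produced: P_X = Y_obs·Q·ΔS = 0.1994 × 2268 ≈ 452.2 kg VSS/d.

P_X ≈ 452 kg VSS/d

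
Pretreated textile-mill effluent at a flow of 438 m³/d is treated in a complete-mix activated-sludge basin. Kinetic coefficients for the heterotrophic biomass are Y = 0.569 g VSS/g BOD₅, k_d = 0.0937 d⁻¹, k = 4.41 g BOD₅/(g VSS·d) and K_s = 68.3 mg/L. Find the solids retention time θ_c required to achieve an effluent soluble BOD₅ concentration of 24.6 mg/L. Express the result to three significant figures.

θ_c ≈ 1.75 d

Specific growth rate at S = 24.6 mg/L: μ = YkS/(K_s+S) = 0.569·4.41·24.6/(68.3+24.6) = 0.6645 d⁻¹.
1/θ_c = 0.6645 − 0.0937 = 0.5708 d⁻¹, so θ_c = 1.752 d.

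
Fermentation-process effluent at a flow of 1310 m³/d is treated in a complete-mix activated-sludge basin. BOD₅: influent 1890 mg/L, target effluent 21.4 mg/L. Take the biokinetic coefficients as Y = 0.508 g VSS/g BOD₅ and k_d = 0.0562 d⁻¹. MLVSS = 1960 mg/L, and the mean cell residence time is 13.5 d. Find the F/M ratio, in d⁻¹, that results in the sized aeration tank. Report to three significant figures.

F/M ≈ 0.259 d⁻¹

Rearranging the biomass balance for a CMAS with decay, V = Y·Q·ΔS·θ_c / [X·(1+k_d θ_c)] = 0.508 × 1310 × (1890 − 21.4) × 13.5 / [1960 × (1 + 0.0562 × 13.5)] = 1.68×10^7 / 3447 = 4870 m³.
Food-to-microorganism ratio F/M = Q S₀ / (V X) = 1310 × 1890 / (4870 × 1960) = 0.2594 d⁻¹.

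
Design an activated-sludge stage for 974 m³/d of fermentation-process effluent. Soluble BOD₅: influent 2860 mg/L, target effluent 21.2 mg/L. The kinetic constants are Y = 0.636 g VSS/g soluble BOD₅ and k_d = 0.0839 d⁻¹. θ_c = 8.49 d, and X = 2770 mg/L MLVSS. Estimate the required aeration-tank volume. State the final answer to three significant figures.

Steady-state biomass mass balance: V·X·(1 + k_d·θ_c) = Y·Q·(S₀ − S)·θ_c, so V = 0.636 × 974 × (2860 − 21.2) × 8.49 / [2770 × (1 + 0.0839 × 8.49)] = 1.49×10^7 / 4743 = 3148 m³.

V ≈ 3150 m³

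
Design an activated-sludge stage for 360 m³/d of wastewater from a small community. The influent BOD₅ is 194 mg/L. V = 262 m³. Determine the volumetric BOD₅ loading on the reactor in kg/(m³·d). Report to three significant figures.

Volumetric loading L_v = Q·S₀ / V = 360 × 194 g/m³ / 262.0 m³ = 266.6 g/(m³·d) = 0.2666 kg BOD₅/(m³·d).

L_v ≈ 0.267 kg BOD₅/(m³·d)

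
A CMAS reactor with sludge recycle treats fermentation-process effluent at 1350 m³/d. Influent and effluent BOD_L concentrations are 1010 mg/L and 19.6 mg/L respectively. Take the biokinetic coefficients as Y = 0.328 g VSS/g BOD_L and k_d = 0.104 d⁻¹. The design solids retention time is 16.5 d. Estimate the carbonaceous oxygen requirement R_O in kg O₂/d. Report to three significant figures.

Y_obs = Y / (1 + k_d θ_c) = 0.328 / (1 + 0.104 × 16.5) = 0.328 / 2.716 = 0.1208.
Mass of BOD_L removed per day: Q(S₀ − S) = 1350 × 990.4 g/m³ = 1337 kg/d.
Net sludge production P_X = 0.1208 × 1337 = 161.5 kg VSS/d.
Carbonaceous O₂ demand = substrate oxidised − cell-mass equivalent = 1337 − 1.42 × 161.5 = 1108 kg O₂/d.

R_O ≈ 1110 kg O₂/d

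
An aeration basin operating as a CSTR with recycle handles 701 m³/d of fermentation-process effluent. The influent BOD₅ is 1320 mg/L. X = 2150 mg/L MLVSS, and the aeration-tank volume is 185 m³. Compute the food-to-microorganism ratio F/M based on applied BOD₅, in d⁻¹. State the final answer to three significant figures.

F/M ≈ 2.33 d⁻¹

F/M = Q·S₀ / (V·X) = 701 × 1320 / (185.0 × 2150) = 2.326 g BOD₅·(g VSS·d)⁻¹.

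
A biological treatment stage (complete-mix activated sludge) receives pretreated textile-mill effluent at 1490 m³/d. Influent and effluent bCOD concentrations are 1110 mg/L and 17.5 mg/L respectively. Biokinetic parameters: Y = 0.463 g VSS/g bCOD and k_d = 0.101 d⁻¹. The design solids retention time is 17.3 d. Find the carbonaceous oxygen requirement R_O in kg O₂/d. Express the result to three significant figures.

Observed yield with endogenous decay: Y_obs = Y / (1 + k_d·θ_c) = 0.463 / (1 + 0.101 × 17.3) = 0.463 / 2.747 = 0.1685 g VSS/g bCOD.
Substrate removed = Q·(S₀ − S) = 1490 m³/d × (1110 − 17.5) g/m³ = 1.63×10^6 g/d = 1628 kg/d.
P_X = Y_obs·Q·(S₀ − S) = 0.1685 × 1628 = 274.3 kg VSS/d.
R_O = Q·(S₀ − S) − 1.42·P_X = 1628 − 1.42 × 274.3 = 1238 kg O₂/d.

R_O ≈ 1240 kg O₂/d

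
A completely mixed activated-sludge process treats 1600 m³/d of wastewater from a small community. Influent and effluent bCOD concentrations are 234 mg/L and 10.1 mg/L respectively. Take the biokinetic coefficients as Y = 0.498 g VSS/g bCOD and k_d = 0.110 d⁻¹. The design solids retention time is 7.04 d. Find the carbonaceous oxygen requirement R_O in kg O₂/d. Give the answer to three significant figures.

R_O ≈ 215 kg O₂/d

Correct the yield for decay: Y_obs = Y/(1 + k_d θ_c) = 0.498 / (1 + 0.110 × 7.04) = 0.498 / 1.774 = 0.2807.
Mass of bCOD removed per day: Q(S₀ − S) = 1600 × 223.9 g/m³ = 358.2 kg/d.
P_X = Y_obs·Q·(S₀ − S) = 0.2807 × 358.2 = 100.5 kg VSS/d.
R_O = Q·(S₀ − S) − 1.42·P_X = 358.2 − 1.42 × 100.5 = 215.5 kg O₂/d.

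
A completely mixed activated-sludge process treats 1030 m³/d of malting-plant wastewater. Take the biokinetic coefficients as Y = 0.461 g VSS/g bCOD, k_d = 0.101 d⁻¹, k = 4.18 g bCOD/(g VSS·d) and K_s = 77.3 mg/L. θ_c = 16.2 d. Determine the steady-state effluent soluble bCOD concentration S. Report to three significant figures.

S ≈ 7.13 mg/L

For a completely mixed reactor with recycle the Lawrence–McCarty relation gives S = K_s·(1 + k_d·θ_c) / [θ_c·(Y·k − k_d) − 1] = 77.3 × (1 + 0.101 × 16.2) / [16.2 × (0.461 × 4.18 − 0.101) − 1] = 203.8 / 28.58 = 7.130 mg/L.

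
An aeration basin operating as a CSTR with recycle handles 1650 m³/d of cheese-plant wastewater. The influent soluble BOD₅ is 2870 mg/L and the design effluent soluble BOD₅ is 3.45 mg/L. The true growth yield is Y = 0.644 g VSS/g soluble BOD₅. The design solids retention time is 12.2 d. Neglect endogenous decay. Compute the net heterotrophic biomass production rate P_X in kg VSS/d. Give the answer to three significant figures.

P_X ≈ 3050 kg VSS/d

With endogenous decay neglected, the observed yield equals the true yield: Y_obs = Y = 0.644 g VSS/g soluble BOD₅.
Substrate removed = Q·(S₀ − S) = 1650 m³/d × (2870 − 3.45) g/m³ = 4.73×10^6 g/d = 4730 kg/d.
Biomass produced: P_X = Y_obs·Q·ΔS = 0.6440 × 4730 ≈ 3046 kg VSS/d.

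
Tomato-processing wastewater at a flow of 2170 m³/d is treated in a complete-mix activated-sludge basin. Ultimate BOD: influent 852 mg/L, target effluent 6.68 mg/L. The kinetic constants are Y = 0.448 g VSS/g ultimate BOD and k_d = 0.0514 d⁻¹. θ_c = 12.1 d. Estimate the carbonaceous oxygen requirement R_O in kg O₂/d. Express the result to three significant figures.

R_O ≈ 1110 kg O₂/d

The observed yield is Y_obs = Y/(1 + k_d·θ_c) = 0.448 / (1 + 0.0514 × 12.1) = 0.448 / 1.622 = 0.2762 g VSS per g ultimate BOD removed.
Q·(S₀ − S) = 2170 × (852 − 6.68) × 10⁻³ = 1834 kg/d removed.
Biomass synthesised: P_X = Y_obs × 1834 = 506.7 kg VSS/d.
R_O = Q·(S₀ − S) − 1.42·P_X = 1834 − 1.42 × 506.7 = 1115 kg O₂/d.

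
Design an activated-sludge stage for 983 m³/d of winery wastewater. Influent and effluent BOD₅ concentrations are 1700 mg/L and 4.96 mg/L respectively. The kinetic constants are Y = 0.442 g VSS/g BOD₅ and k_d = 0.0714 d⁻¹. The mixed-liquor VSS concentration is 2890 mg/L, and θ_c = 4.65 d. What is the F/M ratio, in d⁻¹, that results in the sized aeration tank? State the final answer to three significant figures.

F/M ≈ 0.650 d⁻¹

Rearranging the biomass balance for a CMAS with decay, V = Y·Q·ΔS·θ_c / [X·(1+k_d θ_c)] = 0.442 × 983 × (1700 − 4.96) × 4.65 / [2890 × (1 + 0.0714 × 4.65)] = 3.42×10^6 / 3850 = 889.6 m³.
F/M = applied load / biomass = Q·S₀/(V·X) = 983 × 1700 / (889.6 × 2890) = 0.6500 d⁻¹.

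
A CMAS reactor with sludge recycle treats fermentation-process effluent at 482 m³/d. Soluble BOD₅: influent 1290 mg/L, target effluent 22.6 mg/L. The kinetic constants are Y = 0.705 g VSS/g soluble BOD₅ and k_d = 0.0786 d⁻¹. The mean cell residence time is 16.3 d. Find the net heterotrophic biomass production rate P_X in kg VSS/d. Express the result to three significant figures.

P_X ≈ 189 kg VSS/d

Correct the yield for decay: Y_obs = Y/(1 + k_d θ_c) = 0.705 / (1 + 0.0786 × 16.3) = 0.705 / 2.281 = 0.3091.
ΔS = 1290 − 22.6 = 1267 mg/L, so the substrate removal rate is 482 × 1267/1000 = 610.9 kg soluble BOD₅/d.
Biomass produced: P_X = Y_obs·Q·ΔS = 0.3091 × 610.9 ≈ 188.8 kg VSS/d.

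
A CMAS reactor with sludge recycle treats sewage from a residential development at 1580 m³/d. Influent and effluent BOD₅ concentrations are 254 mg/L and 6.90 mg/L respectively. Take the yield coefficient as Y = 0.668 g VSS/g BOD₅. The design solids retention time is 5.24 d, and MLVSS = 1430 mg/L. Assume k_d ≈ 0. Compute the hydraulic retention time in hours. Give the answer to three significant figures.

V·X = Y·Q·ΔS·θ_c gives V = 0.668 × 1580 × (254 − 6.90) × 5.24 / 1430 = 955.7 m³.
τ = V/Q = 955.7/1580 = 0.6048 d, or 14.52 h.

τ ≈ 14.5 h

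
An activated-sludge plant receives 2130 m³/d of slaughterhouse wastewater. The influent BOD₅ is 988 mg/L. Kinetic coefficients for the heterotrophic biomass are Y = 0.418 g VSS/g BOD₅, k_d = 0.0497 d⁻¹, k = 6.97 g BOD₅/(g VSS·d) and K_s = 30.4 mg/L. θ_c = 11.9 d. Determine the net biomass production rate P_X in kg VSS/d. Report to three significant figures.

From the Monod/SRT balance for a CMAS, S = K_s·(1+k_d θ_c)/[θ_c·(Y k − k_d) − 1] = 30.4 × (1 + 0.0497 × 11.9) / [11.9 × (0.418 × 6.97 − 0.0497) − 1] = 48.38 / 33.08 = 1.463 mg/L.
Correct the yield for decay: Y_obs = Y/(1 + k_d θ_c) = 0.418 / (1 + 0.0497 × 11.9) = 0.418 / 1.591 = 0.2627.
Substrate removed = Q·(S₀ − S) = 2130 m³/d × (988 − 1.46) g/m³ = 2.1×10^6 g/d = 2101 kg/d.
P_X = Y_obs · Q(S₀ − S) = 0.2627 × 2101 = 551.9 kg VSS/d.

P_X ≈ 552 kg VSS/d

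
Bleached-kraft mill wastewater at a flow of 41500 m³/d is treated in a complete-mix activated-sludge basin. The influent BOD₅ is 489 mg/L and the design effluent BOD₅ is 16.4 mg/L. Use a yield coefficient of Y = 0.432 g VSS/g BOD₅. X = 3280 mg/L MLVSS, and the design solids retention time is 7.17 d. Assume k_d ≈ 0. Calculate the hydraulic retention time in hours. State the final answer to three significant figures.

Biomass mass balance (decay neglected): V·X = Y·Q·(S₀ − S)·θ_c, so V = 0.432 × 41500 × (489 − 16.4) × 7.17 / 3280 = 18521 m³.
HRT = V/Q = 18521 m³ / 41500 m³·d⁻¹ = 0.4463 d × 24 = 10.71 h.

τ ≈ 10.7 h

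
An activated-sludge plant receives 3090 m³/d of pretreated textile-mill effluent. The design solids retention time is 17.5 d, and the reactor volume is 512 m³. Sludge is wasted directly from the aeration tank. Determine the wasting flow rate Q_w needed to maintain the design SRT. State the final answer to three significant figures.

Wasting from the aeration tank: Q_w = V / θ_c = 512.0 / 17.5 = 29.26 m³/d.

Q_w ≈ 29.3 m³/d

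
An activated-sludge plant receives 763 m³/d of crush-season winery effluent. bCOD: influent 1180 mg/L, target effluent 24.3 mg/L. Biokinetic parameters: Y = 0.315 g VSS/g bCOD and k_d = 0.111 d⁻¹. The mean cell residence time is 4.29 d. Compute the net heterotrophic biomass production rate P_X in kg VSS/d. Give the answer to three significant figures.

Correct the yield for decay: Y_obs = Y/(1 + k_d θ_c) = 0.315 / (1 + 0.111 × 4.29) = 0.315 / 1.476 = 0.2134.
Q·(S₀ − S) = 763 × (1180 − 24.3) × 10⁻³ = 881.8 kg/d removed.
Net biomass production P_X = Y_obs × Q·(S₀ − S) = 0.2134 × 881.8 = 188.2 kg VSS/d.

P_X ≈ 188 kg VSS/d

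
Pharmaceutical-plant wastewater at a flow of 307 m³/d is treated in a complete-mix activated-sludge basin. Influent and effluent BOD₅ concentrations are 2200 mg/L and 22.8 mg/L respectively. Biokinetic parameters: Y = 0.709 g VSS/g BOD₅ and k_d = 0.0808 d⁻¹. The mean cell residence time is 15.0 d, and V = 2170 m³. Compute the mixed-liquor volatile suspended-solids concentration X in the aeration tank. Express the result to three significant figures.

X ≈ 1480 mg/L

X = Y·Q·ΔS·θ_c / [V·(1 + k_d θ_c)] = 0.709 × 307 × (2200 − 22.8) × 15.0 / [2170 × (1 + 0.0808 × 15.0)] = 1481 mg/L.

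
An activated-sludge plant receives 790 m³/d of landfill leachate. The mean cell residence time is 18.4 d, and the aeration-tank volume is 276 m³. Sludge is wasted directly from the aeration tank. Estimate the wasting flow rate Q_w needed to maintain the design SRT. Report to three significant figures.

Wasting from the aeration tank: Q_w = V / θ_c = 276.0 / 18.4 = 15.00 m³/d.

Q_w ≈ 15.0 m³/d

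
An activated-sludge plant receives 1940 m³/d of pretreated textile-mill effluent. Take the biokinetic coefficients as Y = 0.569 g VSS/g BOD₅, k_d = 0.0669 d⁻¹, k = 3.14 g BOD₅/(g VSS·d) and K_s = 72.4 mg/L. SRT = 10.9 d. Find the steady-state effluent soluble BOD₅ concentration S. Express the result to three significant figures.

From the Monod/SRT balance for a CMAS, S = K_s·(1+k_d θ_c)/[θ_c·(Y k − k_d) − 1] = 72.4 × (1 + 0.0669 × 10.9) / [10.9 × (0.569 × 3.14 − 0.0669) − 1] = 125.2 / 17.75 = 7.055 mg/L.

S ≈ 7.06 mg/L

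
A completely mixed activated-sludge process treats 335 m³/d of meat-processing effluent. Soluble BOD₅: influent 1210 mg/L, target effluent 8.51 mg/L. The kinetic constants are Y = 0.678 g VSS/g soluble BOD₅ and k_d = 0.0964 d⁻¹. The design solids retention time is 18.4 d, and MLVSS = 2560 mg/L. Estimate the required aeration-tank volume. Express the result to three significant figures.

Steady-state biomass mass balance: V·X·(1 + k_d·θ_c) = Y·Q·(S₀ − S)·θ_c, so V = 0.678 × 335 × (1210 − 8.51) × 18.4 / [2560 × (1 + 0.0964 × 18.4)] = 5.02×10^6 / 7101 = 707.1 m³.

V ≈ 707 m³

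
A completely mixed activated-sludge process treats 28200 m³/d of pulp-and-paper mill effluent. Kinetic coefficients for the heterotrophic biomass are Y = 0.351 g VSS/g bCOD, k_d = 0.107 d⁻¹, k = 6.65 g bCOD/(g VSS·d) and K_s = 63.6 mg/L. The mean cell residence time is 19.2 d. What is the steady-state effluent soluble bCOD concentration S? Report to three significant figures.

S ≈ 4.65 mg/L

From the Monod/SRT balance for a CMAS, S = K_s·(1+k_d θ_c)/[θ_c·(Y k − k_d) − 1] = 63.6 × (1 + 0.107 × 19.2) / [19.2 × (0.351 × 6.65 − 0.107) − 1] = 194.3 / 41.76 = 4.652 mg/L.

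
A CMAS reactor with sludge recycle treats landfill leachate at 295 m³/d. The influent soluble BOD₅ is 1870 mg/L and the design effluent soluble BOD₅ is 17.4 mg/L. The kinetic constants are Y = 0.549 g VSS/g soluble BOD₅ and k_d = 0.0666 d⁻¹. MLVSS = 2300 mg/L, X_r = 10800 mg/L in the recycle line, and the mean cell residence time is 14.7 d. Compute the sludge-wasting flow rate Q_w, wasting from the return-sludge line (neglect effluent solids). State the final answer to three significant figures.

Q_w ≈ 14.0 m³/d

Steady-state biomass mass balance: V·X·(1 + k_d·θ_c) = Y·Q·(S₀ − S)·θ_c, so V = 0.549 × 295 × (1870 − 17.4) × 14.7 / [2300 × (1 + 0.0666 × 14.7)] = 4.41×10^6 / 4552 = 969.0 m³.
Wasting from the return line (neglecting effluent solids): Q_w = V·X / (θ_c·X_r) = 969.0 × 2300 / (14.7 × 10800) = 14.04 m³/d.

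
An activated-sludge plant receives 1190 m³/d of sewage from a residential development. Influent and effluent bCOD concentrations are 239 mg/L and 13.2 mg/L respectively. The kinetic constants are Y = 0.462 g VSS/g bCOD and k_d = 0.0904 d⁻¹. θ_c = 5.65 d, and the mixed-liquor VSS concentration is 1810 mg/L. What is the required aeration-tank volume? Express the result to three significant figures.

From the SRT design equation V = Y Q (S₀−S) θ_c / [X (1 + k_d θ_c)] = 0.462 × 1190 × (239 − 13.2) × 5.65 / [1810 × (1 + 0.0904 × 5.65)] = 7.01×10^5 / 2734 = 256.5 m³.

V ≈ 256 m³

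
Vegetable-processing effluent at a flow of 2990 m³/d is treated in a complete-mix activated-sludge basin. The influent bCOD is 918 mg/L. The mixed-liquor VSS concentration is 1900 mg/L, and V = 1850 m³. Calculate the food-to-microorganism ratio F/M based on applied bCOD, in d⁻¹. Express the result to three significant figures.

F/M = Q·S₀ / (V·X) = 2990 × 918 / (1850 × 1900) = 0.7809 g bCOD·(g VSS·d)⁻¹.

F/M ≈ 0.781 d⁻¹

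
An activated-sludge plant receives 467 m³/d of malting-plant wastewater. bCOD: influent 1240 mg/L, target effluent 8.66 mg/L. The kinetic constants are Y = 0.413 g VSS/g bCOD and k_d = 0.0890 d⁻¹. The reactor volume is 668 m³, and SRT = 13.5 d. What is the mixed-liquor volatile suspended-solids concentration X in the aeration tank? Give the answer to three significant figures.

X ≈ 2180 mg/L

Solving the biomass balance for X: X = Y Q (S₀−S) θ_c / [V (1+k_d θ_c)] = 0.413 × 467 × (1240 − 8.66) × 13.5 / [668 × (1 + 0.0890 × 13.5)] = 2180 mg/L.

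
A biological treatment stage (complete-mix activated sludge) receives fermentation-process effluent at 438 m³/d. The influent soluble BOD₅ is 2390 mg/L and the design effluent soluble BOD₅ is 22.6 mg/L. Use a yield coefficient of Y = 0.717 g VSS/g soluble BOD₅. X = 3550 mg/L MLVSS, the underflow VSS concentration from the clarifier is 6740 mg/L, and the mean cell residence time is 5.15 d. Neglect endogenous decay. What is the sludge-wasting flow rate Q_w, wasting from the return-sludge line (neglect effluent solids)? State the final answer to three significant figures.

Biomass mass balance (decay neglected): V·X = Y·Q·(S₀ − S)·θ_c, so V = 0.717 × 438 × (2390 − 22.6) × 5.15 / 3550 = 1079 m³.
θ_c = V·X/(Q_w·X_r) when wasting from the recycle, so Q_w = V·X/(θ_c·X_r) = 1079 × 3550 / (5.15 × 6740) = 110.3 m³/d.

Q_w ≈ 110 m³/d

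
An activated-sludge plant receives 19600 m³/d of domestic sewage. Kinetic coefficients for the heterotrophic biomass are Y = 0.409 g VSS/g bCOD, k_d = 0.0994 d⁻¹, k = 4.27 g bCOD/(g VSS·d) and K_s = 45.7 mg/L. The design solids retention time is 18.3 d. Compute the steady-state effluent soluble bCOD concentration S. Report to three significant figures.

For a completely mixed reactor with recycle the Lawrence–McCarty relation gives S = K_s·(1 + k_d·θ_c) / [θ_c·(Y·k − k_d) − 1] = 45.7 × (1 + 0.0994 × 18.3) / [18.3 × (0.409 × 4.27 − 0.0994) − 1] = 128.8 / 29.14 = 4.421 mg/L.

S ≈ 4.42 mg/L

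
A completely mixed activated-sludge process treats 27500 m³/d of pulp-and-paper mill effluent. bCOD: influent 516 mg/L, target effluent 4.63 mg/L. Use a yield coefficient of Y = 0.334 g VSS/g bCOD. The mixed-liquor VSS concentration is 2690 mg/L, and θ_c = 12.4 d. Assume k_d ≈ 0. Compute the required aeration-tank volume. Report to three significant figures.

With k_d = 0 the design equation reduces to V = Y Q (S₀−S) θ_c / X = 0.334 × 27500 × (516 − 4.63) × 12.4 / 2690 = 21651 m³.

V ≈ 21700 m³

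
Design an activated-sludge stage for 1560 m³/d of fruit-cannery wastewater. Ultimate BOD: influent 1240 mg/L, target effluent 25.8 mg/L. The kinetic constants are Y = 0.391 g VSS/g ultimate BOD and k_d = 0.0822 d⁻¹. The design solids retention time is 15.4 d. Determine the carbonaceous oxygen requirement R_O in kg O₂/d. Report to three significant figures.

The observed yield is Y_obs = Y/(1 + k_d·θ_c) = 0.391 / (1 + 0.0822 × 15.4) = 0.391 / 2.266 = 0.1726 g VSS per g ultimate BOD removed.
ΔS = 1240 − 25.8 = 1214 mg/L, so the substrate removal rate is 1560 × 1214/1000 = 1894 kg ultimate BOD/d.
Net sludge production P_X = 0.1726 × 1894 = 326.9 kg VSS/d.
R_O = Q·(S₀ − S) − 1.42·P_X = 1894 − 1.42 × 326.9 = 1430 kg O₂/d.

R_O ≈ 1430 kg O₂/d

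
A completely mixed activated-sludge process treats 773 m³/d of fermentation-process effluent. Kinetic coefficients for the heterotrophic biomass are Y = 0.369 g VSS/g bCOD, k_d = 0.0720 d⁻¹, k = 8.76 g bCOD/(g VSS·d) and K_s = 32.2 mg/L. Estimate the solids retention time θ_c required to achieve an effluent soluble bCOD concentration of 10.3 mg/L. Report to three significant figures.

From 1/θ_c = Y·k·S/(K_s + S) − k_d: Y·k·S/(K_s+S) = 0.369 × 8.76 × 10.3 / (32.2 + 10.3) = 0.7834 d⁻¹.
1/θ_c = 0.7834 − 0.0720 = 0.7114 d⁻¹, so θ_c = 1.406 d.

θ_c ≈ 1.41 d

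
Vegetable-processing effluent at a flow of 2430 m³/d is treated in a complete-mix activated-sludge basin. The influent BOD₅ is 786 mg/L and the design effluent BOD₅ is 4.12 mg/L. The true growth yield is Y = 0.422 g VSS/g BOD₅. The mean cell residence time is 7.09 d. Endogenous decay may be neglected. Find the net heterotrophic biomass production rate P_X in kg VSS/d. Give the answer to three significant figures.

With endogenous decay neglected, the observed yield equals the true yield: Y_obs = Y = 0.422 g VSS/g BOD₅.
Q·(S₀ − S) = 2430 × (786 − 4.12) × 10⁻³ = 1900 kg/d removed.
P_X = Y_obs · Q(S₀ − S) = 0.4220 × 1900 = 801.8 kg VSS/d.

P_X ≈ 802 kg VSS/d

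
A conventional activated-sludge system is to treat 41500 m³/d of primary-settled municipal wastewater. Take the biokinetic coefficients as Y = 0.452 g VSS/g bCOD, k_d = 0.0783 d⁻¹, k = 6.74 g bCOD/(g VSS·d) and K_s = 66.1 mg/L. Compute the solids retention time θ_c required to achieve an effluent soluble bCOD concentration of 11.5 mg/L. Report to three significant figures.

From 1/θ_c = Y·k·S/(K_s + S) − k_d: Y·k·S/(K_s+S) = 0.452 × 6.74 × 11.5 / (66.1 + 11.5) = 0.4515 d⁻¹.
Then 1/θ_c = μ − k_d = 0.4515 − 0.0783 = 0.3732 d⁻¹, giving θ_c = 2.680 d.

θ_c ≈ 2.68 d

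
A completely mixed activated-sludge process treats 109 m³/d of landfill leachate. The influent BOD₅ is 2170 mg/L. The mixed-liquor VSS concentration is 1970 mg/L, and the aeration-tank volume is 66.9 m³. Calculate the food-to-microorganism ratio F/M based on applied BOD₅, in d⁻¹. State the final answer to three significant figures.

F/M ≈ 1.79 d⁻¹

F/M = applied load / biomass = Q·S₀/(V·X) = 109 × 2170 / (66.90 × 1970) = 1.795 d⁻¹.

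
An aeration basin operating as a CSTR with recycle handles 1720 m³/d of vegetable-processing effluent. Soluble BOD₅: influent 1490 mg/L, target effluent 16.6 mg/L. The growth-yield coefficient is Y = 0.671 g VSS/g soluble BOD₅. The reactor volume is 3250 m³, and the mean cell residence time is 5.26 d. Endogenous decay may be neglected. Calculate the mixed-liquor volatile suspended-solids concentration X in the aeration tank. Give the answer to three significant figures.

X = Y·Q·ΔS·θ_c / V = 0.671 × 1720 × (1490 − 16.6) × 5.26 / 3250 = 2752 mg/L.

X ≈ 2750 mg/L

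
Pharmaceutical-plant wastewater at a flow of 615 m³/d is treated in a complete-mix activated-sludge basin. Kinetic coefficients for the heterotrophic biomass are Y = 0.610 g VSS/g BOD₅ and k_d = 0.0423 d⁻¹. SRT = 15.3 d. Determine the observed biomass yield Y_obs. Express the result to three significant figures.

Y_obs = Y / (1 + k_d θ_c) = 0.610 / (1 + 0.0423 × 15.3) = 0.610 / 1.647 = 0.3703.

Y_obs ≈ 0.370 g VSS/g BOD₅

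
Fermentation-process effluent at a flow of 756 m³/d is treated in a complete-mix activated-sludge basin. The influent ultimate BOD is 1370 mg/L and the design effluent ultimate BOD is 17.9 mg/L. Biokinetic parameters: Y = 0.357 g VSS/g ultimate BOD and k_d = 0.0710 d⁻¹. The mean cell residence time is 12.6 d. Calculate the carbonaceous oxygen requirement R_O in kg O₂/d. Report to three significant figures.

Correct the yield for decay: Y_obs = Y/(1 + k_d θ_c) = 0.357 / (1 + 0.0710 × 12.6) = 0.357 / 1.895 = 0.1884.
Q·(S₀ − S) = 756 × (1370 − 17.9) × 10⁻³ = 1022 kg/d removed.
P_X = Y_obs·Q·(S₀ − S) = 0.1884 × 1022 = 192.6 kg VSS/d.
Carbonaceous O₂ demand = substrate oxidised − cell-mass equivalent = 1022 − 1.42 × 192.6 = 748.7 kg O₂/d.

R_O ≈ 749 kg O₂/d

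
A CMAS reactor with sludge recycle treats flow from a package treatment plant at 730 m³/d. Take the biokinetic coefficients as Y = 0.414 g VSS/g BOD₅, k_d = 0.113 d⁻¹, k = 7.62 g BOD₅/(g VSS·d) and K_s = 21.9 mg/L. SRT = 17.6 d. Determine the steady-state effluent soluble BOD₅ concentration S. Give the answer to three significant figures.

S ≈ 1.25 mg/L

From the Monod/SRT balance for a CMAS, S = K_s·(1+k_d θ_c)/[θ_c·(Y k − k_d) − 1] = 21.9 × (1 + 0.113 × 17.6) / [17.6 × (0.414 × 7.62 − 0.113) − 1] = 65.45 / 52.53 = 1.246 mg/L.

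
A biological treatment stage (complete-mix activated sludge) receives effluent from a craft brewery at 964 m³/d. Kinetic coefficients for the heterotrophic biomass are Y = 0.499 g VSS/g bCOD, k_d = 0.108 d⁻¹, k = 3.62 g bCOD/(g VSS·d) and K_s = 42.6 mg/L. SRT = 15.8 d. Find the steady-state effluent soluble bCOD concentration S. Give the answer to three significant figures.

S ≈ 4.46 mg/L

From the Monod/SRT balance for a CMAS, S = K_s·(1+k_d θ_c)/[θ_c·(Y k − k_d) − 1] = 42.6 × (1 + 0.108 × 15.8) / [15.8 × (0.499 × 3.62 − 0.108) − 1] = 115.3 / 25.83 = 4.463 mg/L.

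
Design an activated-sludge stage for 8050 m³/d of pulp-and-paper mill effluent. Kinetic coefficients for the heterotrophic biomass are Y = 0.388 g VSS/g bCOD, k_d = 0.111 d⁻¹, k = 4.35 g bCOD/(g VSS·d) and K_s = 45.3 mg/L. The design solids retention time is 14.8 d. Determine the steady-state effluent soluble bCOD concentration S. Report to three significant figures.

Effluent substrate depends only on kinetics and SRT: S = K_s(1 + k_d θ_c) / [θ_c(Yk − k_d) − 1] = 45.3 × (1 + 0.111 × 14.8) / [14.8 × (0.388 × 4.35 − 0.111) − 1] = 119.7 / 22.34 = 5.360 mg/L.

S ≈ 5.36 mg/L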